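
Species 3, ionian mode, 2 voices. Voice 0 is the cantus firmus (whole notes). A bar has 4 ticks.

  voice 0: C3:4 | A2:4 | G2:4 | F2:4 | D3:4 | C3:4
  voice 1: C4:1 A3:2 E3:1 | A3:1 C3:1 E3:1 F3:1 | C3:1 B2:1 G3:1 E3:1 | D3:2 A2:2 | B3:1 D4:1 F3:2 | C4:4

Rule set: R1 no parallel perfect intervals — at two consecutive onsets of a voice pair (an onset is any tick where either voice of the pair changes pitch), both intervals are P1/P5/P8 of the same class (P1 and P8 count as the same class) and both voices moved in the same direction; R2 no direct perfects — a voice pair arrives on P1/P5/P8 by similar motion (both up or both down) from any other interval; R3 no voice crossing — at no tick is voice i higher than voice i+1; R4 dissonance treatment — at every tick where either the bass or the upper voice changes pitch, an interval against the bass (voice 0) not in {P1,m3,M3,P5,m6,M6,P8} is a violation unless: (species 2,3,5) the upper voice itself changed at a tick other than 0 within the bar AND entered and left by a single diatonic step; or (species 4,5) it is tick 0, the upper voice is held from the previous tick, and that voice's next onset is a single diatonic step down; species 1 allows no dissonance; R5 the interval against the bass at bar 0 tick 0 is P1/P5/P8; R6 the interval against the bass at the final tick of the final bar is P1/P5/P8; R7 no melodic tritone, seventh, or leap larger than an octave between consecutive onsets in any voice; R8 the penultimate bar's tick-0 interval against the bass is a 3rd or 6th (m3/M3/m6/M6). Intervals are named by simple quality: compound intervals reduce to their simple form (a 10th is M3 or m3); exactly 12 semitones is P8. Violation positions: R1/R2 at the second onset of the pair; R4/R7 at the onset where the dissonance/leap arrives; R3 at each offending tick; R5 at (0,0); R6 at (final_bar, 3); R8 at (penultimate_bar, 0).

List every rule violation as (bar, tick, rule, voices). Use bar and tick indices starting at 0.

bar 0: v0=C3 v1=C4 downbeat P8
bar 1: v0=A2 v1=A3 downbeat P8
bar 2: v0=G2 v1=C3 downbeat P4
bar 3: v0=F2 v1=D3 downbeat M6
bar 4: v0=D3 v1=B3 downbeat M6
bar 5: v0=C3 v1=C4 downbeat P8
  -> R4 @ bar 2 tick 0 v(0, 1): G2/C3 P4 untreated
  -> R7 @ bar 4 tick 0 v(1,): A2->B3 leap 14st

(2, 0, R4, (0, 1))
(4, 0, R7, (1,))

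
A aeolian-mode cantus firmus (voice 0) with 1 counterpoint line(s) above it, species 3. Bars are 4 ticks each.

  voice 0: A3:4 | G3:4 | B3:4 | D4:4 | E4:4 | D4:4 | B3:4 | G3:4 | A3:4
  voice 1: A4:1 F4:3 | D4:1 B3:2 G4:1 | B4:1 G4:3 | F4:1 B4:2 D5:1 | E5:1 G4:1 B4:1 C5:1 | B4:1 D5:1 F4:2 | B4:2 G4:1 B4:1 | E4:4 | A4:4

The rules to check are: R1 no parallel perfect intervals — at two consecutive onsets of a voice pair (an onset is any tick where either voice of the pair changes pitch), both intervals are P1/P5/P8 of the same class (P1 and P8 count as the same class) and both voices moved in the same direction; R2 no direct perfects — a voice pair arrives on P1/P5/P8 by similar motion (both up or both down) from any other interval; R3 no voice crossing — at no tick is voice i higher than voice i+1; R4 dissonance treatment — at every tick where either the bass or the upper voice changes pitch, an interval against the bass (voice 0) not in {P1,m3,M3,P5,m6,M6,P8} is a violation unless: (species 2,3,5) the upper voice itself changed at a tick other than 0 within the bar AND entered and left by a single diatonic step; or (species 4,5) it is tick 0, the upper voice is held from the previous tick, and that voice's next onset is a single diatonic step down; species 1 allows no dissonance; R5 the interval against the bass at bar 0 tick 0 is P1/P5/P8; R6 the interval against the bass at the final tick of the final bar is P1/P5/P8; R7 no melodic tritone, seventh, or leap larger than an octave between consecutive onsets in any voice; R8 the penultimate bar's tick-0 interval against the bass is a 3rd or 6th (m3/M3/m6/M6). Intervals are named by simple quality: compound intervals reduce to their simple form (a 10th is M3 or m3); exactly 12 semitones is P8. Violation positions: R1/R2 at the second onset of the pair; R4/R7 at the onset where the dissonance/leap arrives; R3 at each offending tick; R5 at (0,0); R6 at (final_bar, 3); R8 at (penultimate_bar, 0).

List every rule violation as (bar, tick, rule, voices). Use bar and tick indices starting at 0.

(1, 0, R2, (0, 1))
(2, 0, R1, (0, 1))
(3, 1, R7, (1,))
(4, 0, R1, (0, 1))
(6, 0, R7, (1,))
(8, 0, R2, (0, 1))

bar 0: v0=A3 v1=A4 downbeat P8
bar 1: v0=G3 v1=D4 downbeat P5
bar 2: v0=B3 v1=B4 downbeat P8
bar 3: v0=D4 v1=F4 downbeat m3
bar 4: v0=E4 v1=E5 downbeat P8
bar 5: v0=D4 v1=B4 downbeat M6
bar 6: v0=B3 v1=B4 downbeat P8
bar 7: v0=G3 v1=E4 downbeat M6
bar 8: v0=A3 v1=A4 downbeat P8
  -> R2 @ bar 1 tick 0 v(0, 1): A3/F4 m6 -> G3/D4 P5 similar
  -> R1 @ bar 2 tick 0 v(0, 1): G3/G4 P8 -> B3/B4 P8 similar
  -> R7 @ bar 3 tick 1 v(1,): F4->B4 leap 6st
  -> R1 @ bar 4 tick 0 v(0, 1): D4/D5 P8 -> E4/E5 P8 similar
  -> R7 @ bar 6 tick 0 v(1,): F4->B4 leap 6st
  -> R2 @ bar 8 tick 0 v(0, 1): G3/E4 M6 -> A3/A4 P8 similar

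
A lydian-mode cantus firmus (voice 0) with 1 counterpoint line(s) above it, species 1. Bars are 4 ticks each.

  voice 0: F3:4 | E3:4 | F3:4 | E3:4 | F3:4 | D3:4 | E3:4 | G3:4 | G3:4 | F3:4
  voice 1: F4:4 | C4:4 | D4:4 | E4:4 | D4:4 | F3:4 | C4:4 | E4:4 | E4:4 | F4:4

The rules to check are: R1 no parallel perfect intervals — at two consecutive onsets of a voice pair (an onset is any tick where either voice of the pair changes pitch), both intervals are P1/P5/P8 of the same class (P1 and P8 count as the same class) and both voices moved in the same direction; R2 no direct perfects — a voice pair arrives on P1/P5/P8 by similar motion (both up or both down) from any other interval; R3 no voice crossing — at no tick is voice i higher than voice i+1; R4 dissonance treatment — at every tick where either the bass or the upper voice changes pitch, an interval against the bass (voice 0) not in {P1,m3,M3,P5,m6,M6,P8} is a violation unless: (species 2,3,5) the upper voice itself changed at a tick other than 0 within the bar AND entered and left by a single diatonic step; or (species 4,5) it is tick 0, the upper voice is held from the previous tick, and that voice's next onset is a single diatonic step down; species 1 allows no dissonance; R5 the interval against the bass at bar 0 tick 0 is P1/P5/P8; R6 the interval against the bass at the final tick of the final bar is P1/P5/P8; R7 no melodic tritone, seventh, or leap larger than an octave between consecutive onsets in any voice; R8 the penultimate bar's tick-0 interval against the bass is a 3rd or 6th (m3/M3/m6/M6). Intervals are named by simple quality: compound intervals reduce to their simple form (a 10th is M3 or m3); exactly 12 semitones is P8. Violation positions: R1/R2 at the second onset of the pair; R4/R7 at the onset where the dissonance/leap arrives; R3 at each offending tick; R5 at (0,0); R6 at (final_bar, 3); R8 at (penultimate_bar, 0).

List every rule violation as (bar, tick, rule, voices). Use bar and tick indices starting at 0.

No violations across 10 bars (F3..F3 vs F4..F4).

bar 0: v0=F3 v1=F4 downbeat P8
bar 1: v0=E3 v1=C4 downbeat m6
bar 2: v0=F3 v1=D4 downbeat M6
bar 3: v0=E3 v1=E4 downbeat P8
bar 4: v0=F3 v1=D4 downbeat M6
bar 5: v0=D3 v1=F3 downbeat m3
bar 6: v0=E3 v1=C4 downbeat m6
bar 7: v0=G3 v1=E4 downbeat M6
bar 8: v0=G3 v1=E4 downbeat M6
bar 9: v0=F3 v1=F4 downbeat P8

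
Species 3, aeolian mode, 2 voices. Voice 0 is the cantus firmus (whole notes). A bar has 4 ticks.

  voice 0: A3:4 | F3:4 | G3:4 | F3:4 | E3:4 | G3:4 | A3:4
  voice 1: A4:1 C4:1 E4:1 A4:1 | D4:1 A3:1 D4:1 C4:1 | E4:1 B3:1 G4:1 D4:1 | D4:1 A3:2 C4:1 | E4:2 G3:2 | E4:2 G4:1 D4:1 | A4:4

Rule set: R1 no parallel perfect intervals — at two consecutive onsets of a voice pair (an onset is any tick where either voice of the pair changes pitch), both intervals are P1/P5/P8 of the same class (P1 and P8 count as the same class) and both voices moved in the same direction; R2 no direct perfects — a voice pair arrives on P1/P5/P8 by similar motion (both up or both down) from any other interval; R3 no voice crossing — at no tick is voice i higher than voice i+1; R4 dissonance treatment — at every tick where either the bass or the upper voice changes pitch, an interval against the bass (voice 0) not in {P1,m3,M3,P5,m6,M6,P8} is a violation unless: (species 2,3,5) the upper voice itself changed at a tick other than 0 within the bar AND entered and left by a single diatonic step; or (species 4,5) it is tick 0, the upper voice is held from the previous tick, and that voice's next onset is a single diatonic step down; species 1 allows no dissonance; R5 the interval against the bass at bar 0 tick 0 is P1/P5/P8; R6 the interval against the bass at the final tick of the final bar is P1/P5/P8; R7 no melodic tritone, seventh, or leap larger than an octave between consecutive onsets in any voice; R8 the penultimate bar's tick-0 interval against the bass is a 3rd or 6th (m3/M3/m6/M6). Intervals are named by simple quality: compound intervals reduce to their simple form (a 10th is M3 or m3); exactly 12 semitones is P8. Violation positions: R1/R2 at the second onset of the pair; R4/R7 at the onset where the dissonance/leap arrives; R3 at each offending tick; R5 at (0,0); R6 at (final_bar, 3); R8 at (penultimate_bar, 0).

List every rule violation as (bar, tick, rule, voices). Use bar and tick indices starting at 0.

(6, 0, R2, (0, 1))

bar 0: v0=A3 v1=A4 downbeat P8
bar 1: v0=F3 v1=D4 downbeat M6
bar 2: v0=G3 v1=E4 downbeat M6
bar 3: v0=F3 v1=D4 downbeat M6
bar 4: v0=E3 v1=E4 downbeat P8
bar 5: v0=G3 v1=E4 downbeat M6
bar 6: v0=A3 v1=A4 downbeat P8
  -> R2 @ bar 6 tick 0 v(0, 1): G3/D4 P5 -> A3/A4 P8 similar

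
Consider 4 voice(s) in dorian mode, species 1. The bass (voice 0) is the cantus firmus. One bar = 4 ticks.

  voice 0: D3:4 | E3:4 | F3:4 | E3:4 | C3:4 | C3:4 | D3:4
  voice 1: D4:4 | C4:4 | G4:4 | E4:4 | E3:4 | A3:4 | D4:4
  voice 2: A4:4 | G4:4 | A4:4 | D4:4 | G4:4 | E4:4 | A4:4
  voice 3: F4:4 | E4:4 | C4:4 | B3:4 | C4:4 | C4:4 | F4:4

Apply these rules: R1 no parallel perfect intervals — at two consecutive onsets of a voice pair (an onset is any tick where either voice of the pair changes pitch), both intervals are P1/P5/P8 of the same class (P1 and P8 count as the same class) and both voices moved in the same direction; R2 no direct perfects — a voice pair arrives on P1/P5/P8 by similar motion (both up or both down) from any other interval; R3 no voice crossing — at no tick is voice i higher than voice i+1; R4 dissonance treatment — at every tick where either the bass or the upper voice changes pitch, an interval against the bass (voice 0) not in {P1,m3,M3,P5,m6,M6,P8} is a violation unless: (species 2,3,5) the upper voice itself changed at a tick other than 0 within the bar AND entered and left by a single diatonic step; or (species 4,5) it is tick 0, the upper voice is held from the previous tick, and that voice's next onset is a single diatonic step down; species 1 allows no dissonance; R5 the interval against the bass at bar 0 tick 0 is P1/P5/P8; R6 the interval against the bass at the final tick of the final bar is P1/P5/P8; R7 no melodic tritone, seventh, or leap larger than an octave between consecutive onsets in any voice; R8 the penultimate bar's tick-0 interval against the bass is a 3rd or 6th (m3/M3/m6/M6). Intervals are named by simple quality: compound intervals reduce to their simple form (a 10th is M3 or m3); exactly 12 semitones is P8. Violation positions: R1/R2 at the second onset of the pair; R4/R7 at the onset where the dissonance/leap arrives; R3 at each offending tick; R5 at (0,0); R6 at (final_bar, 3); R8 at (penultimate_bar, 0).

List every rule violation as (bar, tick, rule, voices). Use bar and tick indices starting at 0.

(0, 0, R3, (2, 3))
(0, 0, R5, (0, 3))
(0, 1, R3, (2, 3))
(0, 2, R3, (2, 3))
(0, 3, R3, (2, 3))
(1, 0, R1, (1, 2))
(1, 0, R3, (2, 3))
(1, 1, R3, (2, 3))
(1, 2, R3, (2, 3))
(1, 3, R3, (2, 3))
(2, 0, R3, (2, 3))
(2, 0, R4, (0, 1))
(2, 1, R3, (2, 3))
(2, 2, R3, (2, 3))
(2, 3, R3, (2, 3))
(3, 0, R1, (0, 3))
(3, 0, R2, (0, 1))
(3, 0, R3, (1, 2))
(3, 0, R3, (2, 3))
(3, 0, R4, (0, 2))
(3, 1, R3, (1, 2))
(3, 1, R3, (2, 3))
(3, 2, R3, (1, 2))
(3, 2, R3, (2, 3))
(3, 3, R3, (1, 2))
(3, 3, R3, (2, 3))
(4, 0, R2, (2, 3))
(4, 0, R3, (2, 3))
(4, 1, R3, (2, 3))
(4, 2, R3, (2, 3))
(4, 3, R3, (2, 3))
(5, 0, R3, (2, 3))
(5, 0, R8, (0, 3))
(5, 1, R3, (2, 3))
(5, 2, R3, (2, 3))
(5, 3, R3, (2, 3))
(6, 0, R1, (1, 2))
(6, 0, R2, (0, 1))
(6, 0, R2, (0, 2))
(6, 0, R3, (2, 3))
(6, 1, R3, (2, 3))
(6, 2, R3, (2, 3))
(6, 3, R3, (2, 3))
(6, 3, R6, (0, 3))

bar 0: v0=D3 v1=D4 v2=A4 v3=F4 downbeat m3
bar 1: v0=E3 v1=C4 v2=G4 v3=E4 downbeat P8
bar 2: v0=F3 v1=G4 v2=A4 v3=C4 downbeat P5
bar 3: v0=E3 v1=E4 v2=D4 v3=B3 downbeat P5
bar 4: v0=C3 v1=E3 v2=G4 v3=C4 downbeat P8
bar 5: v0=C3 v1=A3 v2=E4 v3=C4 downbeat P8
bar 6: v0=D3 v1=D4 v2=A4 v3=F4 downbeat m3
  -> R3 @ bar 0 tick 0 v(2, 3): A4 above F4
  -> R5 @ bar 0 tick 0 v(0, 3): opens on m3
  -> R3 @ bar 0 tick 1 v(2, 3): A4 above F4
  -> R3 @ bar 0 tick 2 v(2, 3): A4 above F4
  -> R3 @ bar 0 tick 3 v(2, 3): A4 above F4
  -> R1 @ bar 1 tick 0 v(1, 2): D4/A4 P5 -> C4/G4 P5 similar
  -> R3 @ bar 1 tick 0 v(2, 3): G4 above E4
  -> R3 @ bar 1 tick 1 v(2, 3): G4 above E4
  -> R3 @ bar 1 tick 2 v(2, 3): G4 above E4
  -> R3 @ bar 1 tick 3 v(2, 3): G4 above E4
  -> R3 @ bar 2 tick 0 v(2, 3): A4 above C4
  -> R4 @ bar 2 tick 0 v(0, 1): F3/G4 M2 untreated
  -> R3 @ bar 2 tick 1 v(2, 3): A4 above C4
  -> R3 @ bar 2 tick 2 v(2, 3): A4 above C4
  -> R3 @ bar 2 tick 3 v(2, 3): A4 above C4
  -> R1 @ bar 3 tick 0 v(0, 3): F3/C4 P5 -> E3/B3 P5 similar
  -> R2 @ bar 3 tick 0 v(0, 1): F3/G4 M2 -> E3/E4 P8 similar
  -> R3 @ bar 3 tick 0 v(1, 2): E4 above D4
  -> R3 @ bar 3 tick 0 v(2, 3): D4 above B3
  -> R4 @ bar 3 tick 0 v(0, 2): E3/D4 m7 untreated
  -> R3 @ bar 3 tick 1 v(1, 2): E4 above D4
  -> R3 @ bar 3 tick 1 v(2, 3): D4 above B3
  -> R3 @ bar 3 tick 2 v(1, 2): E4 above D4
  -> R3 @ bar 3 tick 2 v(2, 3): D4 above B3
  -> R3 @ bar 3 tick 3 v(1, 2): E4 above D4
  -> R3 @ bar 3 tick 3 v(2, 3): D4 above B3
  -> R2 @ bar 4 tick 0 v(2, 3): D4/B3 m3 -> G4/C4 P5 similar
  -> R3 @ bar 4 tick 0 v(2, 3): G4 above C4
  -> R3 @ bar 4 tick 1 v(2, 3): G4 above C4
  -> R3 @ bar 4 tick 2 v(2, 3): G4 above C4
  -> R3 @ bar 4 tick 3 v(2, 3): G4 above C4
  -> R3 @ bar 5 tick 0 v(2, 3): E4 above C4
  -> R8 @ bar 5 tick 0 v(0, 3): penult P8 not 3rd/6th
  -> R3 @ bar 5 tick 1 v(2, 3): E4 above C4
  -> R3 @ bar 5 tick 2 v(2, 3): E4 above C4
  -> R3 @ bar 5 tick 3 v(2, 3): E4 above C4
  -> R1 @ bar 6 tick 0 v(1, 2): A3/E4 P5 -> D4/A4 P5 similar
  -> R2 @ bar 6 tick 0 v(0, 1): C3/A3 M6 -> D3/D4 P8 similar
  -> R2 @ bar 6 tick 0 v(0, 2): C3/E4 M3 -> D3/A4 P5 similar
  -> R3 @ bar 6 tick 0 v(2, 3): A4 above F4
  -> R3 @ bar 6 tick 1 v(2, 3): A4 above F4
  -> R3 @ bar 6 tick 2 v(2, 3): A4 above F4
  -> R3 @ bar 6 tick 3 v(2, 3): A4 above F4
  -> R6 @ bar 6 tick 3 v(0, 3): closes on m3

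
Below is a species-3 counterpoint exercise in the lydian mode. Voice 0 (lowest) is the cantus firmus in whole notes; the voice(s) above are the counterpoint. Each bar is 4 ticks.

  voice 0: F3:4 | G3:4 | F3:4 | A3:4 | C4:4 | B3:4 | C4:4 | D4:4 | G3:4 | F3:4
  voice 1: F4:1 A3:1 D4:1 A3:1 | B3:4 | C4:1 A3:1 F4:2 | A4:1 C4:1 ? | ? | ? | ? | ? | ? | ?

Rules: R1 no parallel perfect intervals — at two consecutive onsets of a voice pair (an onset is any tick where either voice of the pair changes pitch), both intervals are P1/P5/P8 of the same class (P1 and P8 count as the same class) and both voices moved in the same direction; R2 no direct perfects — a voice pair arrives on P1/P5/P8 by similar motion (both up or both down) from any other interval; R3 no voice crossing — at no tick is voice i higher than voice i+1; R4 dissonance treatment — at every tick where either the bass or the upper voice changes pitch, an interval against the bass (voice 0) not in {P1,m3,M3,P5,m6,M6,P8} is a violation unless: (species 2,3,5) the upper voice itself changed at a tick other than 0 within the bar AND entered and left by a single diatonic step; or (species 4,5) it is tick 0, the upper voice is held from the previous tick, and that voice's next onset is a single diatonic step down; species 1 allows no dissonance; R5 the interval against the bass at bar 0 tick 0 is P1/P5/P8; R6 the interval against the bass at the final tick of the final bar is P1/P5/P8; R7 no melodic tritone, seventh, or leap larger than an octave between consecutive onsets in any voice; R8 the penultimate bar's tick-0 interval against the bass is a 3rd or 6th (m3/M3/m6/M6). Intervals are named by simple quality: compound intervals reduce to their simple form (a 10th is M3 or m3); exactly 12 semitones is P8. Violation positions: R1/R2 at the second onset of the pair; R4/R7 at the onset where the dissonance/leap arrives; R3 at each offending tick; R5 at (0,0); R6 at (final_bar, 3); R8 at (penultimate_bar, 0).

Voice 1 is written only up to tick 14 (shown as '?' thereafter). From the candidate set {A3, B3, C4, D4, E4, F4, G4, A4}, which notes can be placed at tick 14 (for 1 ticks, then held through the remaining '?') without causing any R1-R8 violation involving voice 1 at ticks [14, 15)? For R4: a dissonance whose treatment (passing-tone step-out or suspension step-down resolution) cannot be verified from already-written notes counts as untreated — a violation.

{A3, A4, C4, E4, F4}

A3: legal
B3: violates R4
C4: legal
D4: violates R4
E4: legal
F4: legal
G4: violates R4
A4: legal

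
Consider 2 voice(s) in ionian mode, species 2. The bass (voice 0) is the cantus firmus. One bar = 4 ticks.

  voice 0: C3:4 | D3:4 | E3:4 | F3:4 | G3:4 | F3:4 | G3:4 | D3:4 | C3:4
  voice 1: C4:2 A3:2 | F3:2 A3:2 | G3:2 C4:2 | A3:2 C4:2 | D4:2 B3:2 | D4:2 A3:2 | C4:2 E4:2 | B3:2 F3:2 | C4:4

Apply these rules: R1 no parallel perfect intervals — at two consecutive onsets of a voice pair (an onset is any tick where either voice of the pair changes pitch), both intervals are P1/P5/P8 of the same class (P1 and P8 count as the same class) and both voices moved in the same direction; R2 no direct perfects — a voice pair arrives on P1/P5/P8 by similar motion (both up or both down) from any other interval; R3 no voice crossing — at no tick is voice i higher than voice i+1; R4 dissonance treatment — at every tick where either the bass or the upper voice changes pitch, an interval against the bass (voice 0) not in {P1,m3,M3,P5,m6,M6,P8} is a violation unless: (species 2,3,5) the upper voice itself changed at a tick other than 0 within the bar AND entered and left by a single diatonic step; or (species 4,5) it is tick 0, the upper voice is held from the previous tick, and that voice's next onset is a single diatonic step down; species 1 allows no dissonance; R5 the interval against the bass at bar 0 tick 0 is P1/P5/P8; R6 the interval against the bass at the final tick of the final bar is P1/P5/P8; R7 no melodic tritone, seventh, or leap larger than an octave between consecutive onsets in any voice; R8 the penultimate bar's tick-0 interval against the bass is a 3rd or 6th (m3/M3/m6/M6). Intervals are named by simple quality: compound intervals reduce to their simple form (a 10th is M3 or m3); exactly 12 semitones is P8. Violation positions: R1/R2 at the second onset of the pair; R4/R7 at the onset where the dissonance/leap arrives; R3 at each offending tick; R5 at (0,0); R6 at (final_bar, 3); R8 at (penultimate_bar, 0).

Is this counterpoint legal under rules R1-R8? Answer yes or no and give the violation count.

No (3 violations)

bar 0: v0=C3 v1=C4 (P8)
bar 1: v0=D3 v1=F3 (m3)
bar 2: v0=E3 v1=G3 (m3)
bar 3: v0=F3 v1=A3 (M3)
bar 4: v0=G3 v1=D4 (P5)
bar 5: v0=F3 v1=D4 (M6)
bar 6: v0=G3 v1=C4 (P4)
bar 7: v0=D3 v1=B3 (M6)
bar 8: v0=C3 v1=C4 (P8)
  R1 @ bar4.0: F3/C4 P5 -> G3/D4 P5 similar
  R4 @ bar6.0: G3/C4 P4 untreated
  R7 @ bar7.2: B3->F3 leap 6st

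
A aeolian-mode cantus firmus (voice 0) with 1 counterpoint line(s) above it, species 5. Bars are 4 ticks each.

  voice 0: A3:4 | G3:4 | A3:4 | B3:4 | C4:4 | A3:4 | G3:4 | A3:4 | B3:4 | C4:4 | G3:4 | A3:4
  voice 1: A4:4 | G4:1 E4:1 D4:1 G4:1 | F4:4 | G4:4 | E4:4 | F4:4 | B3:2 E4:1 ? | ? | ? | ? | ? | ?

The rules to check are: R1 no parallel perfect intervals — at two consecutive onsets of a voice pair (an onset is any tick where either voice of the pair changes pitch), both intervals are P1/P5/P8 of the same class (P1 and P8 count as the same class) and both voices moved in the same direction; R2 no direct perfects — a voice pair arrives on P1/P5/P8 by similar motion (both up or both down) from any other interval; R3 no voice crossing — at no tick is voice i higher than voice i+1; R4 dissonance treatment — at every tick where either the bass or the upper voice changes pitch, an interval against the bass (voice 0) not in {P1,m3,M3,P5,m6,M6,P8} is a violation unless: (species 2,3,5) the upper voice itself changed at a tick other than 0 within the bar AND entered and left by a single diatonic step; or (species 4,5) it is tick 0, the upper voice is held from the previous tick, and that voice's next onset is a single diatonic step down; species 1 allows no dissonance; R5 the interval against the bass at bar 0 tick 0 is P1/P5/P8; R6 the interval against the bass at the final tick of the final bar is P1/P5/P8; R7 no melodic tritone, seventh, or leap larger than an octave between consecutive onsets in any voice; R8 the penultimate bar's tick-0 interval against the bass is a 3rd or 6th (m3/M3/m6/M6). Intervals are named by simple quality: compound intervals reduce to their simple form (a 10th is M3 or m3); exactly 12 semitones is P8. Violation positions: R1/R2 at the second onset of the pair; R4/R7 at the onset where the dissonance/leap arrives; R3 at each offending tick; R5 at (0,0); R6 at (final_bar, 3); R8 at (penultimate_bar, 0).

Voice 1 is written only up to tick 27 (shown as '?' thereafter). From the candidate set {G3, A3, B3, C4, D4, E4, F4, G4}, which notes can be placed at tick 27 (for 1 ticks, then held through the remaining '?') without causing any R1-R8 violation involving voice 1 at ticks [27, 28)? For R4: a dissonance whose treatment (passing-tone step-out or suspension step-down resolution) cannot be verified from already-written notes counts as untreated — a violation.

G3: legal
A3: violates R4
B3: legal
C4: violates R4
D4: legal
E4: legal
F4: violates R4
G4: legal

{B3, D4, E4, G3, G4}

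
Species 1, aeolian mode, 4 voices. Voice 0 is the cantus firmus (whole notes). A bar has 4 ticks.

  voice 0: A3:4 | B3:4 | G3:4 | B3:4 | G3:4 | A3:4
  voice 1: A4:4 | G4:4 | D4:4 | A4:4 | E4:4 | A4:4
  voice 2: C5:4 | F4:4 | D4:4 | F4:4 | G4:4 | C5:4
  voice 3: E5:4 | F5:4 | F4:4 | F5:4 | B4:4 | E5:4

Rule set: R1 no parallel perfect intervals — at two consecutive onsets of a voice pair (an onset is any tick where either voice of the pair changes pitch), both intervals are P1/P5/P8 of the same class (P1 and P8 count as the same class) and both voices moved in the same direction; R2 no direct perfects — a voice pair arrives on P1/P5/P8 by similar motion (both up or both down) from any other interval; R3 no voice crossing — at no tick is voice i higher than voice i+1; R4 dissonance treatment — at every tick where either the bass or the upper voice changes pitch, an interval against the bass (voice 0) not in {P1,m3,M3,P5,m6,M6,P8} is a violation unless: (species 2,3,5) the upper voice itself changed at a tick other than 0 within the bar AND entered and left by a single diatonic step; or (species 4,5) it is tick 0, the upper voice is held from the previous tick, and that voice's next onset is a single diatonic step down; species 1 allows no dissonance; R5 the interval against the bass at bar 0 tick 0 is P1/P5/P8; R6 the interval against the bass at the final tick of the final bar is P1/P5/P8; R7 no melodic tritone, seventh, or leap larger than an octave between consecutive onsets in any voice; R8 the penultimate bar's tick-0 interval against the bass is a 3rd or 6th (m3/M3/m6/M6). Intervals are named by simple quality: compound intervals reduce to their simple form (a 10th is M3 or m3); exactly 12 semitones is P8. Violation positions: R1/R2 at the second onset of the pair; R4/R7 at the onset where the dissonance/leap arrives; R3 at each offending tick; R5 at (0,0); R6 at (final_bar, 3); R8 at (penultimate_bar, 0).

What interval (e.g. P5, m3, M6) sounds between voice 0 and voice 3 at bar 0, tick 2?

P5

voice 0=A3 voice 3=E5 -> P5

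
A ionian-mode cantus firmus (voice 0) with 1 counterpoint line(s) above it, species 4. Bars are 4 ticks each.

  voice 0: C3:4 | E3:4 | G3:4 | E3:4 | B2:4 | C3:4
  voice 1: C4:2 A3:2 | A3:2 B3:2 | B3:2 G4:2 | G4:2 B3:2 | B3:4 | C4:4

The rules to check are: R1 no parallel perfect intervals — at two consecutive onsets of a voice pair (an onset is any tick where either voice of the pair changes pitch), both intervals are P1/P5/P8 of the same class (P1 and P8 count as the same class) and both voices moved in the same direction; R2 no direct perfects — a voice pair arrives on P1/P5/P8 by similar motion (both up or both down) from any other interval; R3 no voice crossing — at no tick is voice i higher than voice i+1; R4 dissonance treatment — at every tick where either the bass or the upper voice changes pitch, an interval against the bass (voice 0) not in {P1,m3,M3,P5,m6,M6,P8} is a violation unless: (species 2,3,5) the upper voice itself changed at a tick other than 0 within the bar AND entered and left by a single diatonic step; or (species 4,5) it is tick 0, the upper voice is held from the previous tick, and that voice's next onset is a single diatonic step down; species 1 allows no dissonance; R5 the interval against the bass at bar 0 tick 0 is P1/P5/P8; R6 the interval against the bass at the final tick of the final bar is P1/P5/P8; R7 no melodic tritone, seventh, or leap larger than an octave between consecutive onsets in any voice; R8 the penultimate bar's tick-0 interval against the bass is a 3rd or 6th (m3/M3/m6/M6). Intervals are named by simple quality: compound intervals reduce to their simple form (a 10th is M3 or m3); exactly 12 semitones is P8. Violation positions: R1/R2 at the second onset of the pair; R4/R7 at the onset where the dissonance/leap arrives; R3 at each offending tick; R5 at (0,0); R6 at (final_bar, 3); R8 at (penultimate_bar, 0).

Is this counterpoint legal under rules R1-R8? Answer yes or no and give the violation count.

No (3 violations)

bar 0: v0=C3 v1=C4 (P8)
bar 1: v0=E3 v1=A3 (P4)
bar 2: v0=G3 v1=B3 (M3)
bar 3: v0=E3 v1=G4 (m3)
bar 4: v0=B2 v1=B3 (P8)
bar 5: v0=C3 v1=C4 (P8)
  R4 @ bar1.0: E3/A3 P4 untreated
  R8 @ bar4.0: penult P8 not 3rd/6th
  R1 @ bar5.0: B2/B3 P8 -> C3/C4 P8 similar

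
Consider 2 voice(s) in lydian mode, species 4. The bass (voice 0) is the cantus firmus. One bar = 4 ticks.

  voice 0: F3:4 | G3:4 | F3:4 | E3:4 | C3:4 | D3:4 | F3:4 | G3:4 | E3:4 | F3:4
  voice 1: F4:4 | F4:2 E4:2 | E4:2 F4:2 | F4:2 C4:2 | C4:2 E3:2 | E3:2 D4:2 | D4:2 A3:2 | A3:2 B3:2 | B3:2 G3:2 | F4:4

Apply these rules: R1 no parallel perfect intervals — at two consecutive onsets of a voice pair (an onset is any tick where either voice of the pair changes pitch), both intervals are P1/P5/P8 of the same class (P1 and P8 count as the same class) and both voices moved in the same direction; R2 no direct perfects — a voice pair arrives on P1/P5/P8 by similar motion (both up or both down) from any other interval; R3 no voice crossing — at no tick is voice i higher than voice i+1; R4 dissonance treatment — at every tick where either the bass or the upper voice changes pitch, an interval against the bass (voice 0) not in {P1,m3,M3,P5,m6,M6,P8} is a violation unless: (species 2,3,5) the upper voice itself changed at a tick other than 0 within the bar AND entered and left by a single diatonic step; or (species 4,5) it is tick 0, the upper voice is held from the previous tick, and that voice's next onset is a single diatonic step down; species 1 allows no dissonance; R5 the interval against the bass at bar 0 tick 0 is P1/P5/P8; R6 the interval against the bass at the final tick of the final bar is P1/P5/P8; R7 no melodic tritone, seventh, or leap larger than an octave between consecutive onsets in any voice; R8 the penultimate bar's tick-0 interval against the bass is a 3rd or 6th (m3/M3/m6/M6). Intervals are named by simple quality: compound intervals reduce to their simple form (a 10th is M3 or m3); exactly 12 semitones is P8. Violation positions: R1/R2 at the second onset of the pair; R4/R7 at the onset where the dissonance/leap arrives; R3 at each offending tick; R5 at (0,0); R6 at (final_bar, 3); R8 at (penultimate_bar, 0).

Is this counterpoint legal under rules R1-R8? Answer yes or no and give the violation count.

No (8 violations)

bar 0: v0=F3 v1=F4 (P8)
bar 1: v0=G3 v1=F4 (m7)
bar 2: v0=F3 v1=E4 (M7)
bar 3: v0=E3 v1=F4 (m2)
bar 4: v0=C3 v1=C4 (P8)
bar 5: v0=D3 v1=E3 (M2)
bar 6: v0=F3 v1=D4 (M6)
bar 7: v0=G3 v1=A3 (M2)
bar 8: v0=E3 v1=B3 (P5)
bar 9: v0=F3 v1=F4 (P8)
  R4 @ bar2.0: F3/E4 M7 untreated
  R4 @ bar3.0: E3/F4 m2 untreated
  R4 @ bar5.0: D3/E3 M2 untreated
  R7 @ bar5.2: E3->D4 leap 10st
  R4 @ bar7.0: G3/A3 M2 untreated
  R8 @ bar8.0: penult P5 not 3rd/6th
  R2 @ bar9.0: E3/G3 m3 -> F3/F4 P8 similar
  R7 @ bar9.0: G3->F4 leap 10st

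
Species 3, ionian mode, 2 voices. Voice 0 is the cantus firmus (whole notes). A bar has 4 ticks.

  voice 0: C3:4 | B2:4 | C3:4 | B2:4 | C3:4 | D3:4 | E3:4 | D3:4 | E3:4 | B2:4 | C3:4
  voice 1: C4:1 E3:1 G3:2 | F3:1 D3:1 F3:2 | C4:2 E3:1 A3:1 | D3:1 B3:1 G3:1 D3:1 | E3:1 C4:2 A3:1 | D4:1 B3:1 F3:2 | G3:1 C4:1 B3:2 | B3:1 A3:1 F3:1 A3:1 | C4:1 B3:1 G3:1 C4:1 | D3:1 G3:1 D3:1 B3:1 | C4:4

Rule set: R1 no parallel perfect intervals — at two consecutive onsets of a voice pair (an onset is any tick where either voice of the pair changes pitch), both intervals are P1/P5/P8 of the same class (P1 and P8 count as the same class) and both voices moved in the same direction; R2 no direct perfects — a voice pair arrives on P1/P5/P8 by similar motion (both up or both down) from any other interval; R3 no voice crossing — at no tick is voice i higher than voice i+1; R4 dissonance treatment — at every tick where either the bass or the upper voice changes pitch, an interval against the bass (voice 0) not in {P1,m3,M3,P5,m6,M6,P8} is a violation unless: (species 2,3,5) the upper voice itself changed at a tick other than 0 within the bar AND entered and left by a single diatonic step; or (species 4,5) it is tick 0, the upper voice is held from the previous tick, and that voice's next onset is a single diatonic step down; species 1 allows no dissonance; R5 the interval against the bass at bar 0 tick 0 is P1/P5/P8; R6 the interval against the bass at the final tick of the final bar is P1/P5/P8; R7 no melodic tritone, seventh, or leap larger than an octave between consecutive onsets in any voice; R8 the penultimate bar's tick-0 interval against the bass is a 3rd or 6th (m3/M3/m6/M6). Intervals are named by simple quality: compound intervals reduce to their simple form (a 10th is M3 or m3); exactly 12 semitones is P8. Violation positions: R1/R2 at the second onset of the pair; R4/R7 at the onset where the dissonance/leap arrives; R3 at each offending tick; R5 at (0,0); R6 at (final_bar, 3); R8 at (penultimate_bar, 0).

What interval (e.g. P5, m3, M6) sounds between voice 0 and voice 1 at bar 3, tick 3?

m3

voice 0=B2 voice 1=D3 -> m3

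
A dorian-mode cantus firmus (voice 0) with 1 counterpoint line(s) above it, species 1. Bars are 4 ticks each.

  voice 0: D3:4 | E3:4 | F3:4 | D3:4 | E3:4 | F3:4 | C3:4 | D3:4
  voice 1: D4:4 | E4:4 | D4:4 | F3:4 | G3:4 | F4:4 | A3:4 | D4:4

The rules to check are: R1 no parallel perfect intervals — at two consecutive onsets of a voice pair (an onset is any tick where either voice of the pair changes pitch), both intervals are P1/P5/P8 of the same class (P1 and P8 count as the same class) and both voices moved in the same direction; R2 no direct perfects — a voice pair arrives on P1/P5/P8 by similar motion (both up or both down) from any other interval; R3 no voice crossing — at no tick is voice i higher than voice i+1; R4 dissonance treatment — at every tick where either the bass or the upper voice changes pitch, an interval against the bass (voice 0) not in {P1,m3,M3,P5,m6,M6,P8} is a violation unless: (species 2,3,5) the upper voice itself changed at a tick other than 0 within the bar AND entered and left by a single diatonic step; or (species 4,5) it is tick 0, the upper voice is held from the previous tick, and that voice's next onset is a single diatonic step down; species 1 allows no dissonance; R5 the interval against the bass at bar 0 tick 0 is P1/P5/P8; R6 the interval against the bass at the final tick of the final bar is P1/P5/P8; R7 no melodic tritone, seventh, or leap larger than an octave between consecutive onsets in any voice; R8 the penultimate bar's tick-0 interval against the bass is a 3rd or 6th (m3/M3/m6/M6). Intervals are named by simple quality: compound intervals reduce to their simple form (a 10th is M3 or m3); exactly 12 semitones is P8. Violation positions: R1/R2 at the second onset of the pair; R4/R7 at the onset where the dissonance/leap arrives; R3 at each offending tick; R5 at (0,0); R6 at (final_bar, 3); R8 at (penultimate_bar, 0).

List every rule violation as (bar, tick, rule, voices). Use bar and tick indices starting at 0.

(1, 0, R1, (0, 1))
(5, 0, R2, (0, 1))
(5, 0, R7, (1,))
(7, 0, R2, (0, 1))

bar 0: v0=D3 v1=D4 downbeat P8
bar 1: v0=E3 v1=E4 downbeat P8
bar 2: v0=F3 v1=D4 downbeat M6
bar 3: v0=D3 v1=F3 downbeat m3
bar 4: v0=E3 v1=G3 downbeat m3
bar 5: v0=F3 v1=F4 downbeat P8
bar 6: v0=C3 v1=A3 downbeat M6
bar 7: v0=D3 v1=D4 downbeat P8
  -> R1 @ bar 1 tick 0 v(0, 1): D3/D4 P8 -> E3/E4 P8 similar
  -> R2 @ bar 5 tick 0 v(0, 1): E3/G3 m3 -> F3/F4 P8 similar
  -> R7 @ bar 5 tick 0 v(1,): G3->F4 leap 10st
  -> R2 @ bar 7 tick 0 v(0, 1): C3/A3 M6 -> D3/D4 P8 similar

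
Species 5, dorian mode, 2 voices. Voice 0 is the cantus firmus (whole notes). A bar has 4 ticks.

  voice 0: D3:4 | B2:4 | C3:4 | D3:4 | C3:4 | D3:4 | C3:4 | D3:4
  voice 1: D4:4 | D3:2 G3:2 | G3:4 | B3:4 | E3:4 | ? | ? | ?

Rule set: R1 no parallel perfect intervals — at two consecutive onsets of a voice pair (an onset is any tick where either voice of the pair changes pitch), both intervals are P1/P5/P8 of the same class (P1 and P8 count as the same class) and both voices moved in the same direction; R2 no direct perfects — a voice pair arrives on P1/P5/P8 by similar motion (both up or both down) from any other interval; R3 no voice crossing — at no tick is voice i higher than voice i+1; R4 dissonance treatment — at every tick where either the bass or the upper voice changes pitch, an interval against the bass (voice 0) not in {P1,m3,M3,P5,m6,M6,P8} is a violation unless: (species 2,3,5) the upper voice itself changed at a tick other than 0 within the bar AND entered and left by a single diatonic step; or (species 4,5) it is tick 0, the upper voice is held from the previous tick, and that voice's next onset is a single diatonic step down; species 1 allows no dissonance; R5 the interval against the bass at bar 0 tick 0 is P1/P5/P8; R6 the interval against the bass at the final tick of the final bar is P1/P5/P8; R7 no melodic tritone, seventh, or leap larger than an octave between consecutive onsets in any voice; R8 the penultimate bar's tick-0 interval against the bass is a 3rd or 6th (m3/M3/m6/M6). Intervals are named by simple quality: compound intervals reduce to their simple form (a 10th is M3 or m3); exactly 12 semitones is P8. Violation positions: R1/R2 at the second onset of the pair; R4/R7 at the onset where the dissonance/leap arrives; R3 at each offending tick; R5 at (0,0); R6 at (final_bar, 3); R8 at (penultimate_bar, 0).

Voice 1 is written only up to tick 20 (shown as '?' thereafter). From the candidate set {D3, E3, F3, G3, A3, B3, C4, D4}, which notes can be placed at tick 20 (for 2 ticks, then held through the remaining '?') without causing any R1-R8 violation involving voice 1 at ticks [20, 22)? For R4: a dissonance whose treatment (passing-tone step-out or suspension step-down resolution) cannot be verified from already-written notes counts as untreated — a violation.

{B3, D3, F3}

D3: legal
E3: violates R4
F3: legal
G3: violates R4
A3: violates R2
B3: legal
C4: violates R4
D4: violates R2,R7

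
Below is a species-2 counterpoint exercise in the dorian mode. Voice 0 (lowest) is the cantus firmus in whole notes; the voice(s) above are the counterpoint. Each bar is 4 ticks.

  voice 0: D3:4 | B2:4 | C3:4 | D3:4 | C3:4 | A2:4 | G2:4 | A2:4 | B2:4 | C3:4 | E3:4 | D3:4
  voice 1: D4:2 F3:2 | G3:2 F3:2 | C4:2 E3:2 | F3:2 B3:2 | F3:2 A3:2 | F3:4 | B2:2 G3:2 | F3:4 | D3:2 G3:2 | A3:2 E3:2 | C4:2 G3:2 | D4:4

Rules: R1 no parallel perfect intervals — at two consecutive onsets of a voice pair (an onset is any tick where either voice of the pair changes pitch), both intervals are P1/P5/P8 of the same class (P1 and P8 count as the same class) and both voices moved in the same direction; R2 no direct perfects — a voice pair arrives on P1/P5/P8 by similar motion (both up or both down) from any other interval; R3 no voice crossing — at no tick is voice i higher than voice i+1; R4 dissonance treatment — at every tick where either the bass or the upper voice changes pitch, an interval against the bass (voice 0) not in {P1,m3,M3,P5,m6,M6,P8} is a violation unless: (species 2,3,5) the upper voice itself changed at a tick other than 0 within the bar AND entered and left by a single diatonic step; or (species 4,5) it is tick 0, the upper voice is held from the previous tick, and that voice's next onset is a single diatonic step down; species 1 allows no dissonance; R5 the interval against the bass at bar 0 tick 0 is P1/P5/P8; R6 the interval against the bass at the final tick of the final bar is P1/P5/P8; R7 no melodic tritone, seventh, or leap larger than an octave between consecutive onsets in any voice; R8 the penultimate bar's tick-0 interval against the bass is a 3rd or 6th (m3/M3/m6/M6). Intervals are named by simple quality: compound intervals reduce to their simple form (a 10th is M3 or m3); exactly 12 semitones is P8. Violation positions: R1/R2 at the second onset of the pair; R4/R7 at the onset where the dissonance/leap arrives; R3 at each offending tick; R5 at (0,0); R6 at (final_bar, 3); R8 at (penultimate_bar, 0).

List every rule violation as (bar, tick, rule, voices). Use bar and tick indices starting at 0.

(1, 2, R4, (0, 1))
(2, 0, R2, (0, 1))
(3, 2, R7, (1,))
(4, 0, R4, (0, 1))
(4, 0, R7, (1,))
(6, 0, R7, (1,))

bar 0: v0=D3 v1=D4 downbeat P8
bar 1: v0=B2 v1=G3 downbeat m6
bar 2: v0=C3 v1=C4 downbeat P8
bar 3: v0=D3 v1=F3 downbeat m3
bar 4: v0=C3 v1=F3 downbeat P4
bar 5: v0=A2 v1=F3 downbeat m6
bar 6: v0=G2 v1=B2 downbeat M3
bar 7: v0=A2 v1=F3 downbeat m6
bar 8: v0=B2 v1=D3 downbeat m3
bar 9: v0=C3 v1=A3 downbeat M6
bar 10: v0=E3 v1=C4 downbeat m6
bar 11: v0=D3 v1=D4 downbeat P8
  -> R4 @ bar 1 tick 2 v(0, 1): B2/F3 TT untreated
  -> R2 @ bar 2 tick 0 v(0, 1): B2/F3 TT -> C3/C4 P8 similar
  -> R7 @ bar 3 tick 2 v(1,): F3->B3 leap 6st
  -> R4 @ bar 4 tick 0 v(0, 1): C3/F3 P4 untreated
  -> R7 @ bar 4 tick 0 v(1,): B3->F3 leap 6st
  -> R7 @ bar 6 tick 0 v(1,): F3->B2 leap 6st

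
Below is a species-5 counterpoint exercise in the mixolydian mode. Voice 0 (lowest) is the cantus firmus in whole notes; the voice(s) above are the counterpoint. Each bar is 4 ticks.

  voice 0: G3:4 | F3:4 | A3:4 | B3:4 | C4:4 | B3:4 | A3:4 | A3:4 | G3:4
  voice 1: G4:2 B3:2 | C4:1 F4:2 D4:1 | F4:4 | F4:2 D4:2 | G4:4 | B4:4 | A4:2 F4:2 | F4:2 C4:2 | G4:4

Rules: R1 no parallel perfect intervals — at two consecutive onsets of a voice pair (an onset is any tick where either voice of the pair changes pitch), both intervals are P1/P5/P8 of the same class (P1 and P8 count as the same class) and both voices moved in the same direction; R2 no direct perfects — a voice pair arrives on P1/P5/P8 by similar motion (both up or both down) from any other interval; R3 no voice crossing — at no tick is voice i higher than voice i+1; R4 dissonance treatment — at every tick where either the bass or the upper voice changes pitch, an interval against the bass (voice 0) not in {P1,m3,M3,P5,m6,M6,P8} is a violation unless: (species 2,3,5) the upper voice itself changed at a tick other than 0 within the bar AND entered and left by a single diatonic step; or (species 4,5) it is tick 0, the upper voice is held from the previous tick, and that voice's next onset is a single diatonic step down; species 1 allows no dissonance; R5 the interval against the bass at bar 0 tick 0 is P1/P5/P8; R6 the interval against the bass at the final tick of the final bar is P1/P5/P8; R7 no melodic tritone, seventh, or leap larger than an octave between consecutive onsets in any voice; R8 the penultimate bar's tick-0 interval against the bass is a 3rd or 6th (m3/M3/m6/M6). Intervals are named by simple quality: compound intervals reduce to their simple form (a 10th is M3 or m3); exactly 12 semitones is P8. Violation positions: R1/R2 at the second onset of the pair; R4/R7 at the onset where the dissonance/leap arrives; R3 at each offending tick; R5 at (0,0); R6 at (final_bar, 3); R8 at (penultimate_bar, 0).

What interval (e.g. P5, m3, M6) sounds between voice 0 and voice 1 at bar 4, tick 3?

P5

voice 0=C4 voice 1=G4 -> P5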